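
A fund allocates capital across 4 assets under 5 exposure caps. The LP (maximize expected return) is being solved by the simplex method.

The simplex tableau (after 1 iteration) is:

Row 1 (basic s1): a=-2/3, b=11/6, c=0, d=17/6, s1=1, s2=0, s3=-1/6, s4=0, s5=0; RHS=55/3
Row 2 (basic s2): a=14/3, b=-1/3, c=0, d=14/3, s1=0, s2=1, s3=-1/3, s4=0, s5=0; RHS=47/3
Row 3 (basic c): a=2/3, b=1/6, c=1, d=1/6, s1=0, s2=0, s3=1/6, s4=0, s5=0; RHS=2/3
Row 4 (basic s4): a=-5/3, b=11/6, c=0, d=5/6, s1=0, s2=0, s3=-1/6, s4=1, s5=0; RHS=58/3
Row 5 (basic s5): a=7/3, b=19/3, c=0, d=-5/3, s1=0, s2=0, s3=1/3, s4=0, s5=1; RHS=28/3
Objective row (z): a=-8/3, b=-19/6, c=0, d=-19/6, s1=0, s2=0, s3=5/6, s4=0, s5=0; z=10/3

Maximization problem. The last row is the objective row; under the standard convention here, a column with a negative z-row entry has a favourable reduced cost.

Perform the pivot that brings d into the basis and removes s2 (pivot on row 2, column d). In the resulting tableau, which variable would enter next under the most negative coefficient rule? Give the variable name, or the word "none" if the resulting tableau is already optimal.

Pivot element 14/3. New z-row = old z-row − (-19/6)·(row 2/(14/3)).
Updated z-row coefficients: a: 1/2, b: -95/28, c: 0, d: 0, s1: 0, s2: 19/28, s3: 17/28, s4: 0, s5: 0.
The most negative is -95/28 in column b, so b would enter next.

b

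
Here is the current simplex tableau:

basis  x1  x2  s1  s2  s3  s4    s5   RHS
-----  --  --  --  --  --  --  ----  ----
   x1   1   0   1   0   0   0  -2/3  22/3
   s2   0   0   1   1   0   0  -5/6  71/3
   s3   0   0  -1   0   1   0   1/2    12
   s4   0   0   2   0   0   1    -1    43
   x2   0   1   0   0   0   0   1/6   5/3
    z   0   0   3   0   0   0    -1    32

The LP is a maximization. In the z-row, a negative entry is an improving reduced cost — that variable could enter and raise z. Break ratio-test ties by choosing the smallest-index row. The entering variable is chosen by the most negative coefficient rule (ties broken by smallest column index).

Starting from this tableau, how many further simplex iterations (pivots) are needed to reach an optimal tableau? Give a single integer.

pivot: s5 in, x2 out → z = 42
No improving column remains; optimal.

1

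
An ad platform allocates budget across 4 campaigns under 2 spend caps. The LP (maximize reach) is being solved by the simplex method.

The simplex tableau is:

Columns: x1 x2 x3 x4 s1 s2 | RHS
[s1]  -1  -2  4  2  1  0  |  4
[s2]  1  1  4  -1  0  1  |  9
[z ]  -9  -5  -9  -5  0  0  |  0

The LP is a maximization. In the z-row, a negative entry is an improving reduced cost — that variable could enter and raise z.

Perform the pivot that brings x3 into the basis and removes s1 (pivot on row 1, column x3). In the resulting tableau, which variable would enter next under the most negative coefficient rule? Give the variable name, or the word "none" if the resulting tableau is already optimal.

Pivot element 4. New z-row = old z-row − (-9)·(row 1/4).
Updated z-row coefficients: x1: -45/4, x2: -19/2, x3: 0, x4: -1/2, s1: 9/4, s2: 0.
The most negative is -45/4 in column x1, so x1 would enter next.

x1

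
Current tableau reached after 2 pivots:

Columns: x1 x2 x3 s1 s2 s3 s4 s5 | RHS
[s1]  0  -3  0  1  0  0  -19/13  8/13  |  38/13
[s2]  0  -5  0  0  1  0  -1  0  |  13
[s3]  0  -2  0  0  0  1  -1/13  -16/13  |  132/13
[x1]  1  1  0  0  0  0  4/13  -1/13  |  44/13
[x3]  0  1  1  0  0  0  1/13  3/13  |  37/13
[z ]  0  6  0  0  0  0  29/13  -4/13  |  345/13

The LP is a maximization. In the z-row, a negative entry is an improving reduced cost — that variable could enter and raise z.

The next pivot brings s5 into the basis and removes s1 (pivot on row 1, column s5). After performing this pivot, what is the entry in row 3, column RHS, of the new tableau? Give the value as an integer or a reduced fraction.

16

Pivot element is row 1, column s5: 8/13.
Normalize row 1: new (row 1, RHS) = (38/13)/(8/13) = 19/4.
row 3 ← row 3 − (-16/13)·(new row 1): 132/13 − (-16/13)·(19/4) = 16.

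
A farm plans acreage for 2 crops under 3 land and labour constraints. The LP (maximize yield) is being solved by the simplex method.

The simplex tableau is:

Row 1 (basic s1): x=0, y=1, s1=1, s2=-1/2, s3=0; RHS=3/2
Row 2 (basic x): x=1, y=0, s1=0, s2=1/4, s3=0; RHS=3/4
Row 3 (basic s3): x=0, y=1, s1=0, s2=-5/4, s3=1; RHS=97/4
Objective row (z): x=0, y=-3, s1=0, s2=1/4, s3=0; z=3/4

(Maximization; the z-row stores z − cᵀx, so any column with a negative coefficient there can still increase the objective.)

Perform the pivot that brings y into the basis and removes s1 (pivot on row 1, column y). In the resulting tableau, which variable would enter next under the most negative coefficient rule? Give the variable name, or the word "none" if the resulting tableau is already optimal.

Pivot element 1. New z-row = old z-row − (-3)·(row 1/1).
Updated z-row coefficients: x: 0, y: 0, s1: 3, s2: -5/4, s3: 0.
The most negative is -5/4 in column s2, so s2 would enter next.

s2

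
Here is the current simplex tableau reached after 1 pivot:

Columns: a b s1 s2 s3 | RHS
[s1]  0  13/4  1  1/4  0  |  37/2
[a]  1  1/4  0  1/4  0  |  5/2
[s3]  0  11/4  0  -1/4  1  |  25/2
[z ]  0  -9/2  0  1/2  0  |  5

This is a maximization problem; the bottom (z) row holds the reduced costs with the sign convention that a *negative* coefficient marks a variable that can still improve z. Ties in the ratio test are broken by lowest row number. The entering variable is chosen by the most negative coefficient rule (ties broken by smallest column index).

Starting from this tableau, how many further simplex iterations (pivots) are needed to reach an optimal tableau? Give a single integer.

1

pivot: b in, s3 out → z = 280/11
No improving column remains; optimal.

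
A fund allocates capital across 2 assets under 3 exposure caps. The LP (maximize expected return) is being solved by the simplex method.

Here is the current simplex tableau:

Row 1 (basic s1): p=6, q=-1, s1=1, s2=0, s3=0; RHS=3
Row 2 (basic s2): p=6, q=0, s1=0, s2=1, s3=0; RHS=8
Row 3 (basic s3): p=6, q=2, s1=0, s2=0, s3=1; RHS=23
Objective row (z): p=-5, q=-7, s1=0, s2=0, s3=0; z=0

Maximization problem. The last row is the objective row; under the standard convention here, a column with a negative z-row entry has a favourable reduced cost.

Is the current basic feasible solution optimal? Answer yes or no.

Column p has objective-row coefficient -5, which is negative; an improving pivot exists, so not yet optimal.

no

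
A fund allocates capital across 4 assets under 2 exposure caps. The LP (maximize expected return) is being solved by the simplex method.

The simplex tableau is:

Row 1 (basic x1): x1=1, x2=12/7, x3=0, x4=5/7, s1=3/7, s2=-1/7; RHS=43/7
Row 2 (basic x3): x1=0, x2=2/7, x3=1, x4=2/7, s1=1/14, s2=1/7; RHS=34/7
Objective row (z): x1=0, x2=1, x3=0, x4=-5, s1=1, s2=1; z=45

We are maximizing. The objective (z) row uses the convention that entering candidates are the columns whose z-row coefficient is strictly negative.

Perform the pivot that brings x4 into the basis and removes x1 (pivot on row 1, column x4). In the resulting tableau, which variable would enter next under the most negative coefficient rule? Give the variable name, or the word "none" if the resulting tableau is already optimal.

Pivot element 5/7. New z-row = old z-row − (-5)·(row 1/(5/7)).
Updated z-row coefficients: x1: 7, x2: 13, x3: 0, x4: 0, s1: 4, s2: 0.
No coefficient is strictly negative; the tableau after this pivot is optimal.

none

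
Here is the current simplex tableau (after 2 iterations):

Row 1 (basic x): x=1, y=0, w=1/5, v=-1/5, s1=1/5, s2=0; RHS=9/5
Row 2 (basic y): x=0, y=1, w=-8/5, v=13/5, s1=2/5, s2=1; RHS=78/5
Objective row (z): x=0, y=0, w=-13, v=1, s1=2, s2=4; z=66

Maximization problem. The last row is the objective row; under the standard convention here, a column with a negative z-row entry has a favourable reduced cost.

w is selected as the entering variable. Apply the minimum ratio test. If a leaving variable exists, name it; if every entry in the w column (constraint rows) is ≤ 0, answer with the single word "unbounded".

Ratios: row 1 (x): (9/5)/(1/5) = 9; row 2 (y): entry -8/5 ≤ 0, skip.
Minimum ratio is in the x row, so x leaves.

x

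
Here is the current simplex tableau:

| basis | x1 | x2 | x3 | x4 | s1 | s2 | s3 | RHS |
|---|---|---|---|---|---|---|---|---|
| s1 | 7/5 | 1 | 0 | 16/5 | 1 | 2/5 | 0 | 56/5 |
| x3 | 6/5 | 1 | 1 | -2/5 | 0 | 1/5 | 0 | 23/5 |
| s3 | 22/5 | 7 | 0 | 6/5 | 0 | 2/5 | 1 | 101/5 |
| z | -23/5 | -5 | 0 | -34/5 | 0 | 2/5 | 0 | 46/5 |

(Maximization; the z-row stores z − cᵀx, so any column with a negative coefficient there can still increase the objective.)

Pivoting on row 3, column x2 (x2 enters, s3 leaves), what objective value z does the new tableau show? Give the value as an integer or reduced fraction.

827/35

Minimum ratio for x2: (101/5)/7 = 101/35.
z changes by −(z-row coeff of x2)·ratio = −(-5)·(101/35) = 101/7.
New z = 46/5 + (101/7) = 827/35.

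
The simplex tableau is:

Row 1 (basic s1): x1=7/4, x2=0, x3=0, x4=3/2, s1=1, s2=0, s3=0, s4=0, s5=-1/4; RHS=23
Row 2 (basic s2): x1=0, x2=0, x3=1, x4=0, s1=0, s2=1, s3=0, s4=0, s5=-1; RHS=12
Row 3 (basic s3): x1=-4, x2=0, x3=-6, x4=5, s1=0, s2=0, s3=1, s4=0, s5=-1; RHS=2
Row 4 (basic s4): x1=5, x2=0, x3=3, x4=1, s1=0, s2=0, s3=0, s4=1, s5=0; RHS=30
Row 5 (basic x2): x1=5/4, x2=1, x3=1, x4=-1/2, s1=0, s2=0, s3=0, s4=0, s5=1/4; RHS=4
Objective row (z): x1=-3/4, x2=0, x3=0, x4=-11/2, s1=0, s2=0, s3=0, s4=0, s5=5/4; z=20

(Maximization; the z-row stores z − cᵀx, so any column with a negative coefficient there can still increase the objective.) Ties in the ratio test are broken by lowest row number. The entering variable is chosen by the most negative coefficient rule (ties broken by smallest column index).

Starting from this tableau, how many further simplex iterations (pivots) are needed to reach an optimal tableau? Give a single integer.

2

pivot: x4 in, s3 out → z = 111/5
pivot: x3 in, s4 out → z = 481/7
No improving column remains; optimal.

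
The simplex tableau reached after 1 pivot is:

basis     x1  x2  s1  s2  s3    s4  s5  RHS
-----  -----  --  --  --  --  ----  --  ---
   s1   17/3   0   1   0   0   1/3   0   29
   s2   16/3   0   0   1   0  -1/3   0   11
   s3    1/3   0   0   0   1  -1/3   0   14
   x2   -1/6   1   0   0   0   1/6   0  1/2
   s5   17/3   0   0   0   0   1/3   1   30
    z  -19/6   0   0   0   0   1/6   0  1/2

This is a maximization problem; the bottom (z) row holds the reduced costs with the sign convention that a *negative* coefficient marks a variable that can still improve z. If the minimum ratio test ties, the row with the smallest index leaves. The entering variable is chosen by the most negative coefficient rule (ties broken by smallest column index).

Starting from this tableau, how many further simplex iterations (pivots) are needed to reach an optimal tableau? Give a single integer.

pivot: x1 in, s2 out → z = 225/32
pivot: s4 in, x2 out → z = 36/5
No improving column remains; optimal.

2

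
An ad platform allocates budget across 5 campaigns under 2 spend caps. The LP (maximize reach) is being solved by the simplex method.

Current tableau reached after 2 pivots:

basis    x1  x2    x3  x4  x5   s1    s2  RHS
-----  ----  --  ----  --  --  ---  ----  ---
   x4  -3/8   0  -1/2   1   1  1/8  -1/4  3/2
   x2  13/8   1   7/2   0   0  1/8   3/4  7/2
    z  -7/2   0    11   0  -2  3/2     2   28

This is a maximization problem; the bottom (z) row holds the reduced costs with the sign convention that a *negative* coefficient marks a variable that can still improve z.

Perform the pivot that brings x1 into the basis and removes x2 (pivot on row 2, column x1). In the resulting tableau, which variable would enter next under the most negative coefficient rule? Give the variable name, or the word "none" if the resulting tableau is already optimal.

x5

Pivot element 13/8. New z-row = old z-row − (-7/2)·(row 2/(13/8)).
Updated z-row coefficients: x1: 0, x2: 28/13, x3: 241/13, x4: 0, x5: -2, s1: 23/13, s2: 47/13.
The most negative is -2 in column x5, so x5 would enter next.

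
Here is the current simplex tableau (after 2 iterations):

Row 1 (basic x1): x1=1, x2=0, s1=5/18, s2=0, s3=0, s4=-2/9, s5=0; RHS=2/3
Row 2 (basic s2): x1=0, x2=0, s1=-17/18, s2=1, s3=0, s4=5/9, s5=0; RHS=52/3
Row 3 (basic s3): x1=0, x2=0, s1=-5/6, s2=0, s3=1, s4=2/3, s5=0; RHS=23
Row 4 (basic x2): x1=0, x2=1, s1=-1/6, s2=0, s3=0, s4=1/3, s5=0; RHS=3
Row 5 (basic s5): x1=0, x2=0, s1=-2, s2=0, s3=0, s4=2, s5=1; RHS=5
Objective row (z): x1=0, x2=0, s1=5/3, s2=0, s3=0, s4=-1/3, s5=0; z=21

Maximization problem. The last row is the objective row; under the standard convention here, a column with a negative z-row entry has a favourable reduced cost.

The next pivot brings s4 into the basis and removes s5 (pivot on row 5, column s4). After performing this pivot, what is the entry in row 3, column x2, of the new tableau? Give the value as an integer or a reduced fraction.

0

Pivot element is row 5, column s4: 2.
Normalize row 5: new (row 5, x2) = 0/2 = 0.
row 3 ← row 3 − (2/3)·(new row 5): 0 − (2/3)·0 = 0.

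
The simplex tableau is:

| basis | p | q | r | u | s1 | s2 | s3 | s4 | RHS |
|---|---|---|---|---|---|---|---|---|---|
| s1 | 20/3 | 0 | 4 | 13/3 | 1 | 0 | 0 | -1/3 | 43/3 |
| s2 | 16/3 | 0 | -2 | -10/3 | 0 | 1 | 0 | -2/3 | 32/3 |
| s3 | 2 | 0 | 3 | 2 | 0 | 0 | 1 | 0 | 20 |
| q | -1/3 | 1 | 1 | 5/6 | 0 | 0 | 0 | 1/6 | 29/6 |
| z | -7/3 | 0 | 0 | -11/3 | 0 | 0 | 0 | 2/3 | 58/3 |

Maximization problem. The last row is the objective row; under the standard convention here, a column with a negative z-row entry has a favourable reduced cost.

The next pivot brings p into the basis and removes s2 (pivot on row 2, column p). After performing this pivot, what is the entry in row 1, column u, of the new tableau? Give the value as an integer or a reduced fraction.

Pivot element is row 2, column p: 16/3.
Normalize row 2: new (row 2, u) = (-10/3)/(16/3) = -5/8.
row 1 ← row 1 − (20/3)·(new row 2): 13/3 − (20/3)·(-5/8) = 17/2.

17/2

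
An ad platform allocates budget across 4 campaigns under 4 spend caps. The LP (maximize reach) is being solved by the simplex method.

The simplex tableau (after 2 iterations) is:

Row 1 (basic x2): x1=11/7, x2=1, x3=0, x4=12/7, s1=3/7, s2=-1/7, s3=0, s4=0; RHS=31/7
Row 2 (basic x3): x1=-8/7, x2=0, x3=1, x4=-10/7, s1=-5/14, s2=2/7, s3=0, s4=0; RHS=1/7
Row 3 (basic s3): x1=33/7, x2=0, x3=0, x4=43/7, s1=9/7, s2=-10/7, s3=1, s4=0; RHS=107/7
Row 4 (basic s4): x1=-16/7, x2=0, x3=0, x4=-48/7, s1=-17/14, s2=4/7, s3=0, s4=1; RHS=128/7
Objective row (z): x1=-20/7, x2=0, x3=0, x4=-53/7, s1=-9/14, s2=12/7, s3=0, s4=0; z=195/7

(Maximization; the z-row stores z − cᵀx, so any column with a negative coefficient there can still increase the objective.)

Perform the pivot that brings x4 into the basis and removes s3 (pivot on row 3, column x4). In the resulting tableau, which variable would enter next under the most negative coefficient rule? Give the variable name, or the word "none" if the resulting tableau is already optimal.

Pivot element 43/7. New z-row = old z-row − (-53/7)·(row 3/(43/7)).
Updated z-row coefficients: x1: 127/43, x2: 0, x3: 0, x4: 0, s1: 81/86, s2: -2/43, s3: 53/43, s4: 0.
The most negative is -2/43 in column s2, so s2 would enter next.

s2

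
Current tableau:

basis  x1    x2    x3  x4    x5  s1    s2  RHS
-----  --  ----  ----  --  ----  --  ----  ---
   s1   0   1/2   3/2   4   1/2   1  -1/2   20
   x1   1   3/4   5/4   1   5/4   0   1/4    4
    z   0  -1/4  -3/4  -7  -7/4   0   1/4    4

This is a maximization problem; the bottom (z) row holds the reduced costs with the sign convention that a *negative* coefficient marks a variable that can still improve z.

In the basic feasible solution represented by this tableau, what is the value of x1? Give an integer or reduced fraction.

x1 is basic (row 2); its value is the RHS of that row: 4.

4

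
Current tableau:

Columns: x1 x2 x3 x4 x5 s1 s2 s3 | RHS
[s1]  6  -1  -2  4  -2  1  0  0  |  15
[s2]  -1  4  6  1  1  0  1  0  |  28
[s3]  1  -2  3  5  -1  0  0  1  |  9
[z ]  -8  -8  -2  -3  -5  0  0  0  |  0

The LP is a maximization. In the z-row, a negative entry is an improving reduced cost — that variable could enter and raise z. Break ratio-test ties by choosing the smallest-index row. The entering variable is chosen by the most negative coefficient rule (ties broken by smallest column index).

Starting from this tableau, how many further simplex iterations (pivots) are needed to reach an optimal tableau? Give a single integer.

pivot: x1 in, s1 out → z = 20
pivot: x2 in, s2 out → z = 2168/23
pivot: x5 in, x2 out → z = 1483/4
No improving column remains; optimal.

3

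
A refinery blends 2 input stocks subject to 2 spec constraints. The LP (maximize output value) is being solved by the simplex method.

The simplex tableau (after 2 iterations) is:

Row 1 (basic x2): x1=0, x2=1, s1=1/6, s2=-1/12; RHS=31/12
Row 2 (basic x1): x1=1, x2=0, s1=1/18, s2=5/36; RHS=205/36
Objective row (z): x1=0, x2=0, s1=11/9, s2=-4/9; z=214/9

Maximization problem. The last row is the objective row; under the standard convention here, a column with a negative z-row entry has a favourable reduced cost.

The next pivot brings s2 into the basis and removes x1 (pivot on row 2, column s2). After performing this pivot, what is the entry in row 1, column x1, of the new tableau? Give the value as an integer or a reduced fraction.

3/5

Pivot element is row 2, column s2: 5/36.
Normalize row 2: new (row 2, x1) = 1/(5/36) = 36/5.
row 1 ← row 1 − (-1/12)·(new row 2): 0 − (-1/12)·(36/5) = 3/5.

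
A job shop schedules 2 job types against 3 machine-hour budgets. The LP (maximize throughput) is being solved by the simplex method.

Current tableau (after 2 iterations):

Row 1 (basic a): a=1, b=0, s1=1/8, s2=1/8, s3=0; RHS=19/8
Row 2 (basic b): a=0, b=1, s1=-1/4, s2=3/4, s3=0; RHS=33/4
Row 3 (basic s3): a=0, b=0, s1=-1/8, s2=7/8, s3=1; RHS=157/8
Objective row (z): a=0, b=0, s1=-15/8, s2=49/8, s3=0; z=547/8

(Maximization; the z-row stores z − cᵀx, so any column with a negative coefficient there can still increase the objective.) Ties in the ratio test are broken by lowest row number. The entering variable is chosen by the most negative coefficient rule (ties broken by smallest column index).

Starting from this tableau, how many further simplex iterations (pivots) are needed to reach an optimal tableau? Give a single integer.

pivot: s1 in, a out → z = 104
No improving column remains; optimal.

1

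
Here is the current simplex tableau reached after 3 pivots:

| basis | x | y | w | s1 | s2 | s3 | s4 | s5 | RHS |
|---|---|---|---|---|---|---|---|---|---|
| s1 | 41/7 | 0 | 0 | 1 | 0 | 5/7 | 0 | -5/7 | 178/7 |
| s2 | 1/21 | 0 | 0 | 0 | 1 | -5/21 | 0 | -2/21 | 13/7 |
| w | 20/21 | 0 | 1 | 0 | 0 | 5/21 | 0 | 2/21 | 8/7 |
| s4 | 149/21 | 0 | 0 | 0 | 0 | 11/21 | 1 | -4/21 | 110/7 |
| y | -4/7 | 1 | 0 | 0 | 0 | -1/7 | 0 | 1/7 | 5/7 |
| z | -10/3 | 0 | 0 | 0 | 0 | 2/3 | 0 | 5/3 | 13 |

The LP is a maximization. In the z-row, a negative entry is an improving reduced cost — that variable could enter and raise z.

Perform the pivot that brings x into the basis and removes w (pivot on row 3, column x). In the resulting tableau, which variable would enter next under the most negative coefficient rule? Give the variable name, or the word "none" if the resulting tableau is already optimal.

none

Pivot element 20/21. New z-row = old z-row − (-10/3)·(row 3/(20/21)).
Updated z-row coefficients: x: 0, y: 0, w: 7/2, s1: 0, s2: 0, s3: 3/2, s4: 0, s5: 2.
No coefficient is strictly negative; the tableau after this pivot is optimal.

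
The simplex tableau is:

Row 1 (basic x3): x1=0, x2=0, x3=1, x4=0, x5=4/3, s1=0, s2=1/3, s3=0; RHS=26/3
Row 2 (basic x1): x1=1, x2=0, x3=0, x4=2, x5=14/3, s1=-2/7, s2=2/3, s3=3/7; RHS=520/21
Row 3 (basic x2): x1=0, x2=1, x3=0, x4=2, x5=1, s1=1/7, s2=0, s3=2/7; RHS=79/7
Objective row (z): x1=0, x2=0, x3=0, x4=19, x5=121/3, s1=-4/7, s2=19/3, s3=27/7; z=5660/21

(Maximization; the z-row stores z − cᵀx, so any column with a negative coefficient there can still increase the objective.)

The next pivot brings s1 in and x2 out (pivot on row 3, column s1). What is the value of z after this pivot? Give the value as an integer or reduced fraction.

Minimum ratio for s1: (79/7)/(1/7) = 79.
z changes by −(z-row coeff of s1)·ratio = −(-4/7)·79 = 316/7.
New z = 5660/21 + (316/7) = 944/3.

944/3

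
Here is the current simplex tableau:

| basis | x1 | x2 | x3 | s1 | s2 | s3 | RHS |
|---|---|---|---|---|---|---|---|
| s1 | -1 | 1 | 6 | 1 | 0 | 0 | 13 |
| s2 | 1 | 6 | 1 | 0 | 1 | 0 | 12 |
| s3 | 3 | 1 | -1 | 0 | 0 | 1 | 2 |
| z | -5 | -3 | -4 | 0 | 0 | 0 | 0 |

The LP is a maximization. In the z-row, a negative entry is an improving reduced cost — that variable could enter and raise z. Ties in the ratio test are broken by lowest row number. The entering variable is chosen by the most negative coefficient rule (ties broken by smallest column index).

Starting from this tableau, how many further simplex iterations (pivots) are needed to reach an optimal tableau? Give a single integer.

pivot: x1 in, s3 out → z = 10/3
pivot: x3 in, s1 out → z = 17
No improving column remains; optimal.

2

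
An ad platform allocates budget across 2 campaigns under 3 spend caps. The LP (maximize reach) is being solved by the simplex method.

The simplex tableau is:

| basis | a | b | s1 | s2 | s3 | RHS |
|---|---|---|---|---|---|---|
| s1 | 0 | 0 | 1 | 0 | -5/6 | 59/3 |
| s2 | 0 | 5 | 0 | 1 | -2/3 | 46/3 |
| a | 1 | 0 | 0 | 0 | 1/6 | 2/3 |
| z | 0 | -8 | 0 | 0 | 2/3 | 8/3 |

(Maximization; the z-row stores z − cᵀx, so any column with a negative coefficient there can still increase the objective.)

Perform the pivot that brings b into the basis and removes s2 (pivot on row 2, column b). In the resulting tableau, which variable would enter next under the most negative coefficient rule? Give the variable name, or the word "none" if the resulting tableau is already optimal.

s3

Pivot element 5. New z-row = old z-row − (-8)·(row 2/5).
Updated z-row coefficients: a: 0, b: 0, s1: 0, s2: 8/5, s3: -2/5.
The most negative is -2/5 in column s3, so s3 would enter next.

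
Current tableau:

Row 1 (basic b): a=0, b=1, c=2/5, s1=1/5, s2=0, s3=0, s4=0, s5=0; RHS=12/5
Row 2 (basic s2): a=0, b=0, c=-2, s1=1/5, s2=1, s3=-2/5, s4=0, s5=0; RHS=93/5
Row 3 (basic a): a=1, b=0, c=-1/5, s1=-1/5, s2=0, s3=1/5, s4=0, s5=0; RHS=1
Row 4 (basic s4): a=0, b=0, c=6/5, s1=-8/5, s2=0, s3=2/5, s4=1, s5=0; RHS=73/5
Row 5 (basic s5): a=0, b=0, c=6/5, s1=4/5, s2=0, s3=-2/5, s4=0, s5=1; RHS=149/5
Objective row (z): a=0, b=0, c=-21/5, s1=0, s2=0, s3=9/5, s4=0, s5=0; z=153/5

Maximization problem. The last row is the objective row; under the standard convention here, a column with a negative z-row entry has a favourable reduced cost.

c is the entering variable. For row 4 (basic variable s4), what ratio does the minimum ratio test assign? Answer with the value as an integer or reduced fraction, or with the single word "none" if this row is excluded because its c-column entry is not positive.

Ratio = RHS / (c entry) = (73/5) / (6/5) = 73/6.

73/6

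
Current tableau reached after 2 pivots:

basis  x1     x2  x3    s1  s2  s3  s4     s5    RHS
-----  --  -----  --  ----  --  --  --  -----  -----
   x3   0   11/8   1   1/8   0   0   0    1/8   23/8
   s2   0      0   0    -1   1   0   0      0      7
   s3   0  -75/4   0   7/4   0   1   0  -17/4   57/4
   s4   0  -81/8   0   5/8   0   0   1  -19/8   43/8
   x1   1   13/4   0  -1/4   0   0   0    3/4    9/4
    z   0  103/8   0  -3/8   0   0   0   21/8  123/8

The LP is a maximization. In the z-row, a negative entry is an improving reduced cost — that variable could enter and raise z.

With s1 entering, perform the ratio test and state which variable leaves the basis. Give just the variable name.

Ratios: row 1 (x3): (23/8)/(1/8) = 23; row 2 (s2): entry -1 ≤ 0, skip; row 3 (s3): (57/4)/(7/4) = 57/7; row 4 (s4): (43/8)/(5/8) = 43/5; row 5 (x1): entry -1/4 ≤ 0, skip.
Minimum ratio 57/7 is in the s3 row, so s3 leaves.

s3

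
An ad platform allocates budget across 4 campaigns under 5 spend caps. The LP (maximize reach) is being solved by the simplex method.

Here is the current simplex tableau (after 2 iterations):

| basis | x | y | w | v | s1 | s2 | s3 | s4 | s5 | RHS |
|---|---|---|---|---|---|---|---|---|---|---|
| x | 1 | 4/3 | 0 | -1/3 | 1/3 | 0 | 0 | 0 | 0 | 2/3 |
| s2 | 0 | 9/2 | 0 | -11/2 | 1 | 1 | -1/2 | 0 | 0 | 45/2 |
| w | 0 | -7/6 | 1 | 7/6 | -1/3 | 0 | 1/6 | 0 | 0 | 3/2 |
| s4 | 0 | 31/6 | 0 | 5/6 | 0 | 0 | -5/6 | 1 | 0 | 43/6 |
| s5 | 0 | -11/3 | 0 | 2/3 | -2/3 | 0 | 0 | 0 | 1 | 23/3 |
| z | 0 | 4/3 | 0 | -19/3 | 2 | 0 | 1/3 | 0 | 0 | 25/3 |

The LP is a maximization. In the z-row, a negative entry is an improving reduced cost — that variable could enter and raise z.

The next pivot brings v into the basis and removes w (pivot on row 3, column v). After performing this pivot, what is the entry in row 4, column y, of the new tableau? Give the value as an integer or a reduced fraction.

6

Pivot element is row 3, column v: 7/6.
Normalize row 3: new (row 3, y) = (-7/6)/(7/6) = -1.
row 4 ← row 4 − (5/6)·(new row 3): 31/6 − (5/6)·(-1) = 6.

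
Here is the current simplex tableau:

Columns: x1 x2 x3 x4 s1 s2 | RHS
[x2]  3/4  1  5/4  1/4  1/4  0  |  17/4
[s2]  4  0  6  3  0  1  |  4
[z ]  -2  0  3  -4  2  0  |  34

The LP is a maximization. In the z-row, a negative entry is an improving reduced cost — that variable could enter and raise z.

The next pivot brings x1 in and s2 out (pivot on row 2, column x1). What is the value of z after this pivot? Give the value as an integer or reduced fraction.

36

Minimum ratio for x1: 4/4 = 1.
z changes by −(z-row coeff of x1)·ratio = −(-2)·1 = 2.
New z = 34 + 2 = 36.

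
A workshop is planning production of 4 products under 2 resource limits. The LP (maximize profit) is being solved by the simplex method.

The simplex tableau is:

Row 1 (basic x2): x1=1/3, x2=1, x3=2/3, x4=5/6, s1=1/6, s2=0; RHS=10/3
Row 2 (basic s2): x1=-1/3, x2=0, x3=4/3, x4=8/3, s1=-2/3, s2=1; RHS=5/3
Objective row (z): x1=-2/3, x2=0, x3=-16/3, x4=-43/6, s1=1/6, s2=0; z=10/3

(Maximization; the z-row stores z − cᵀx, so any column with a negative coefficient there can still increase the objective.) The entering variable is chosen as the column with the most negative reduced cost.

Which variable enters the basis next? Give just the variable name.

x4

Objective-row coefficients: x1: -2/3, x2: 0, x3: -16/3, x4: -43/6, s1: 1/6, s2: 0.
The most negative is -43/6 in column x4, so x4 enters.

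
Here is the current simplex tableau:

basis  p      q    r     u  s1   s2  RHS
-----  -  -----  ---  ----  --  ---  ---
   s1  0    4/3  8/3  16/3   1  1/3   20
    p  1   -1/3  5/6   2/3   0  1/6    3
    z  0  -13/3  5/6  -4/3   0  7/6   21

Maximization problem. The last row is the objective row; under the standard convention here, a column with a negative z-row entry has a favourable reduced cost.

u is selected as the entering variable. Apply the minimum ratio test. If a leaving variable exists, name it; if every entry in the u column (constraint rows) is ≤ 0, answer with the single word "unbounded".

Ratios: row 1 (s1): 20/(16/3) = 15/4; row 2 (p): 3/(2/3) = 9/2.
Minimum ratio is in the s1 row, so s1 leaves.

s1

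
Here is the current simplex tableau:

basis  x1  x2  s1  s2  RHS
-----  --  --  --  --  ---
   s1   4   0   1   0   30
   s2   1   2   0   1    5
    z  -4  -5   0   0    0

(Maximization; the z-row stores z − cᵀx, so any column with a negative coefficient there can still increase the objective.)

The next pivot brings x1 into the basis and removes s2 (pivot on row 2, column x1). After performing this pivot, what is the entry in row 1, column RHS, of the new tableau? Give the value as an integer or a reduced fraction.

Pivot element is row 2, column x1: 1.
Normalize row 2: new (row 2, RHS) = 5/1 = 5.
row 1 ← row 1 − 4·(new row 2): 30 − 4·5 = 10.

10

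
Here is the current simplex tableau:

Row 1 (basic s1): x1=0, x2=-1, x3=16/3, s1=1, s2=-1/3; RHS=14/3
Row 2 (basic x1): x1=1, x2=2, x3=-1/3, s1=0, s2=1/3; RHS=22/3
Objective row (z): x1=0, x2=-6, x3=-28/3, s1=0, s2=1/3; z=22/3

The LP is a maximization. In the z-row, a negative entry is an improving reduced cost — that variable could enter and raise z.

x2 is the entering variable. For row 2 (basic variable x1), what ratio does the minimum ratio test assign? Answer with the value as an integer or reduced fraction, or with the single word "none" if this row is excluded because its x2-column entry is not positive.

Ratio = RHS / (x2 entry) = (22/3) / 2 = 11/3.

11/3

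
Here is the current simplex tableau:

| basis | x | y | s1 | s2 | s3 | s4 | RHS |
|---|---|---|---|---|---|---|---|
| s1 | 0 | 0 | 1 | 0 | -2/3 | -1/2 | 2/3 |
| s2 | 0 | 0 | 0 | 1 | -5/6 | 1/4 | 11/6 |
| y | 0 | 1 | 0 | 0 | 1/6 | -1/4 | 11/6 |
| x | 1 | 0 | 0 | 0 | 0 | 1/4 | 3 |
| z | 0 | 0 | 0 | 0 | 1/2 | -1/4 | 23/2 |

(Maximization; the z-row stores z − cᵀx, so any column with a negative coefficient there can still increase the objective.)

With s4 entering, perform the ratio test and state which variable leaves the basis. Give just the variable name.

s2

Ratios: row 1 (s1): entry -1/2 ≤ 0, skip; row 2 (s2): (11/6)/(1/4) = 22/3; row 3 (y): entry -1/4 ≤ 0, skip; row 4 (x): 3/(1/4) = 12.
Minimum ratio 22/3 is in the s2 row, so s2 leaves.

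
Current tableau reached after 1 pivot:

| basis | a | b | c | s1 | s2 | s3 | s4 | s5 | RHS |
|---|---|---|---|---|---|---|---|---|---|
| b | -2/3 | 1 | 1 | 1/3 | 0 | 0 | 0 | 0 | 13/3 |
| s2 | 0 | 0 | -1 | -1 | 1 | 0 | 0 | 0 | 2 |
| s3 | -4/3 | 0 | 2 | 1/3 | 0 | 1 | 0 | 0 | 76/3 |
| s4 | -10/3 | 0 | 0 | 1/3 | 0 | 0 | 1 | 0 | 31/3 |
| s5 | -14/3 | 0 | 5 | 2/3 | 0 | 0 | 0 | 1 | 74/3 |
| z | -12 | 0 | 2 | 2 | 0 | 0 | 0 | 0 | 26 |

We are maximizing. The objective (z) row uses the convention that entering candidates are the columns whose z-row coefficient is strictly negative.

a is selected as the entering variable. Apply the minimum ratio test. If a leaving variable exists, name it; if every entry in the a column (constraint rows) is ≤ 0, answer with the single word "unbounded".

a-column entries: row 1: -2/3, row 2: 0, row 3: -4/3, row 4: -10/3, row 5: -14/3. All ≤ 0, so a can increase without bound; the LP is unbounded in this direction.

unbounded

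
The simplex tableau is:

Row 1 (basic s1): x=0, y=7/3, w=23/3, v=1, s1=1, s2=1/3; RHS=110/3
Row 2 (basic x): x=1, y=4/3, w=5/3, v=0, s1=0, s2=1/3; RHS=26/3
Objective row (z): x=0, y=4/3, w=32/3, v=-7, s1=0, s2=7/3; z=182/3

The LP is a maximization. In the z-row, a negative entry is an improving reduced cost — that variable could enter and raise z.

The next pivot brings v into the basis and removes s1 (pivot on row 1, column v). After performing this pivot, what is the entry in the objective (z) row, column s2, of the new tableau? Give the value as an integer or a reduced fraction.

Pivot element is row 1, column v: 1.
Normalize row 1: new (row 1, s2) = (1/3)/1 = 1/3.
z-row ← z-row − (-7)·(new row 1): 7/3 − (-7)·(1/3) = 14/3.

14/3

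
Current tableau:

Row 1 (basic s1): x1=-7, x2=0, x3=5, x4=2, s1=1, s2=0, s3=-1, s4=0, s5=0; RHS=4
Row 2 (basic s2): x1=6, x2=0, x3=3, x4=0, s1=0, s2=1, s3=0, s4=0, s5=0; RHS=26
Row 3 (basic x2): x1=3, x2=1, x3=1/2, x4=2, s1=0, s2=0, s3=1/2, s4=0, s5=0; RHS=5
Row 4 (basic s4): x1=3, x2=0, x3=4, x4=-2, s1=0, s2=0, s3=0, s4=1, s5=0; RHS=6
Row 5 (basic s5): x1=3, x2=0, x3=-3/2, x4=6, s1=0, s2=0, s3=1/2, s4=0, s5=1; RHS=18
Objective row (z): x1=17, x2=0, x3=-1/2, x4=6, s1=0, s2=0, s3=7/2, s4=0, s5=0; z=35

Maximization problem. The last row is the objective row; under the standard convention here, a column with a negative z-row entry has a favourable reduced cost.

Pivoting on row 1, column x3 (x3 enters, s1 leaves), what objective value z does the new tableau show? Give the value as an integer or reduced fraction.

177/5

Minimum ratio for x3: 4/5 = 4/5.
z changes by −(z-row coeff of x3)·ratio = −(-1/2)·(4/5) = 2/5.
New z = 35 + (2/5) = 177/5.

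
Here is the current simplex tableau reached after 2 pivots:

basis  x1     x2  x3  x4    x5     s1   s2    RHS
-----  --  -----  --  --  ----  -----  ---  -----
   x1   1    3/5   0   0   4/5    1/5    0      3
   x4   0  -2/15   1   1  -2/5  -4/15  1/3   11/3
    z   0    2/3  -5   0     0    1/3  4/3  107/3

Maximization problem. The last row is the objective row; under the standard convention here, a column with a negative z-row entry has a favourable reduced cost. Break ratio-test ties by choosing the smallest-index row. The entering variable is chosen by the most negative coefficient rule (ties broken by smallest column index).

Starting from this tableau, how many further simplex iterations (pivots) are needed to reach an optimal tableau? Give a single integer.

pivot: x3 in, x4 out → z = 54
pivot: x5 in, x1 out → z = 123/2
pivot: s1 in, x5 out → z = 69
No improving column remains; optimal.

3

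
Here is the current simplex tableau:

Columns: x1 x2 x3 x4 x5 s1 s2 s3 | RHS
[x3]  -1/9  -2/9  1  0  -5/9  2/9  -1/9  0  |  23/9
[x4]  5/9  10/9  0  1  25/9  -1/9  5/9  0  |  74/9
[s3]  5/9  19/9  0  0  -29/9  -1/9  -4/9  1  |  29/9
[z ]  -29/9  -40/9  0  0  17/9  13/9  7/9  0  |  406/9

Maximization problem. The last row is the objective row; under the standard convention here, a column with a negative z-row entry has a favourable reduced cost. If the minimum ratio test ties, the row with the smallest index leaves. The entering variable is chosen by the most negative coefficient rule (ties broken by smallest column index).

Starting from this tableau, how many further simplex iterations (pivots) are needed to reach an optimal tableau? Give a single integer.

pivot: x2 in, s3 out → z = 986/19
pivot: x5 in, x4 out → z = 5018/85
pivot: x1 in, x2 out → z = 389/5
No improving column remains; optimal.

3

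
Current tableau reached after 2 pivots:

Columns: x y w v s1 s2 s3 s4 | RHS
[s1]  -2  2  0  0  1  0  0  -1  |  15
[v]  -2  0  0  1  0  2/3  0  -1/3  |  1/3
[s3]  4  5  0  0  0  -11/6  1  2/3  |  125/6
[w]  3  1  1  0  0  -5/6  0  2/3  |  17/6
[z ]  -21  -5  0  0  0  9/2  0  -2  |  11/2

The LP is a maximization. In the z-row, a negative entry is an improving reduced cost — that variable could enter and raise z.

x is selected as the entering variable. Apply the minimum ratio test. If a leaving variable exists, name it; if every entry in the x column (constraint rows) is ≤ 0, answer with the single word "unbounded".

w

Ratios: row 1 (s1): entry -2 ≤ 0, skip; row 2 (v): entry -2 ≤ 0, skip; row 3 (s3): (125/6)/4 = 125/24; row 4 (w): (17/6)/3 = 17/18.
Minimum ratio is in the w row, so w leaves.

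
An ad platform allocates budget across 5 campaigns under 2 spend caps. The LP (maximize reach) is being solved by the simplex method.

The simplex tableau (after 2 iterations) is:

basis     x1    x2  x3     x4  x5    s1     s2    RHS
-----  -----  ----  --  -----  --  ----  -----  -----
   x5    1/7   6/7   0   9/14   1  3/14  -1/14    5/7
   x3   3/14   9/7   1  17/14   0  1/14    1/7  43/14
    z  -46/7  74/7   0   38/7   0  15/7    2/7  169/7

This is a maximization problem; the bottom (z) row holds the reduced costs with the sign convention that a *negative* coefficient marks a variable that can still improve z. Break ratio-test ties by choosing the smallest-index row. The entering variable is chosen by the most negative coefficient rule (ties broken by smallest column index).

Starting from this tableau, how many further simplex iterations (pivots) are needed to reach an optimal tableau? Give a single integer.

pivot: x1 in, x5 out → z = 57
pivot: s2 in, x3 out → z = 81
No improving column remains; optimal.

2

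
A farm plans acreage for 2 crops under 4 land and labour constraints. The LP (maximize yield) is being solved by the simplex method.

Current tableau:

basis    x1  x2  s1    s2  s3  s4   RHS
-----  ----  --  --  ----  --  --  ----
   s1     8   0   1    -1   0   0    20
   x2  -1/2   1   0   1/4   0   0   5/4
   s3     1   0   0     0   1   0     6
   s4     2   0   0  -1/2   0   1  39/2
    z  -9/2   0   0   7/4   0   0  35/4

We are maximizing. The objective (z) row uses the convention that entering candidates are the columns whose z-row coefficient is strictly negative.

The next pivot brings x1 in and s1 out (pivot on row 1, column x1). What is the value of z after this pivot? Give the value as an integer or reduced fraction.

Minimum ratio for x1: 20/8 = 5/2.
z changes by −(z-row coeff of x1)·ratio = −(-9/2)·(5/2) = 45/4.
New z = 35/4 + (45/4) = 20.

20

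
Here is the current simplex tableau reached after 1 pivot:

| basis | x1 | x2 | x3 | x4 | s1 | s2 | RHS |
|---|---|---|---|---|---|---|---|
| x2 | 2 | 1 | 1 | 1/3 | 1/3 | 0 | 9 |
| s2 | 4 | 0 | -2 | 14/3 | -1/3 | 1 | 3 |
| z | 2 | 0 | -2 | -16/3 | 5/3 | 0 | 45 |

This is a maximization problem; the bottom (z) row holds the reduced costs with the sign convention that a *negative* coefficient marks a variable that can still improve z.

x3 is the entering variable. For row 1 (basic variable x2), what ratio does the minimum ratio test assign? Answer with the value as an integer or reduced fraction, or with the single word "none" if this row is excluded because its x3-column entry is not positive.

9

Ratio = RHS / (x3 entry) = 9 / 1 = 9.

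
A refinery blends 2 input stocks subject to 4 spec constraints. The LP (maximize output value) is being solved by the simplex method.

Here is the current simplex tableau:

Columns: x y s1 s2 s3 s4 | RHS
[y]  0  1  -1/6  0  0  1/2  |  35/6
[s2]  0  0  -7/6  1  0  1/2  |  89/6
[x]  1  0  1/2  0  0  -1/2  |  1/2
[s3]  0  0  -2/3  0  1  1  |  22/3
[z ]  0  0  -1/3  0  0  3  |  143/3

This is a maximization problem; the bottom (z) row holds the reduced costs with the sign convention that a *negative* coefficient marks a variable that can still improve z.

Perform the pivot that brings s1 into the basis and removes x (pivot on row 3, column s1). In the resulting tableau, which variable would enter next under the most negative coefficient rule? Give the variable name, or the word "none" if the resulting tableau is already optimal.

none

Pivot element 1/2. New z-row = old z-row − (-1/3)·(row 3/(1/2)).
Updated z-row coefficients: x: 2/3, y: 0, s1: 0, s2: 0, s3: 0, s4: 8/3.
No coefficient is strictly negative; the tableau after this pivot is optimal.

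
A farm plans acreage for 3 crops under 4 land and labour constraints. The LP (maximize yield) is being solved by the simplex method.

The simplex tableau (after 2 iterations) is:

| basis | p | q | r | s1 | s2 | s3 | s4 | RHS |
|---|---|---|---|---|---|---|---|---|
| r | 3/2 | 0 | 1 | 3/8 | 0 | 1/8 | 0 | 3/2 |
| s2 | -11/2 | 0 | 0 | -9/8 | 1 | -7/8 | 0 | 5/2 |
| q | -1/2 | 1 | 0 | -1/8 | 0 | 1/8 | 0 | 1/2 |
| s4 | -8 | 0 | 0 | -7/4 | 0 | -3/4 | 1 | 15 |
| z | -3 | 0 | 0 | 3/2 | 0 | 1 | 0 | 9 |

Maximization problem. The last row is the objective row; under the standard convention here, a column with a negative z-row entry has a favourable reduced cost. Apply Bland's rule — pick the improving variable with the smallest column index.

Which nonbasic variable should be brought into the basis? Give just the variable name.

Objective-row coefficients: p: -3, q: 0, r: 0, s1: 3/2, s2: 0, s3: 1, s4: 0.
Improving columns: p. Bland's rule picks the smallest column index → p.

p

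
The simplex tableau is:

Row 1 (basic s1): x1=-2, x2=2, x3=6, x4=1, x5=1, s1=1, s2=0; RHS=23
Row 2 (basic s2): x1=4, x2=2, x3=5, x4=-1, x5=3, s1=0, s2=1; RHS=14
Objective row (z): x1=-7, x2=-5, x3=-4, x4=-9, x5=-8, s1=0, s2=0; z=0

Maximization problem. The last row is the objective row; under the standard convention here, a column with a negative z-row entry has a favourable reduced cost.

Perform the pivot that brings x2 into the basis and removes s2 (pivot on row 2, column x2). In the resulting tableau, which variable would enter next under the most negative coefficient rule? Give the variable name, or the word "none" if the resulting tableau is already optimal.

Pivot element 2. New z-row = old z-row − (-5)·(row 2/2).
Updated z-row coefficients: x1: 3, x2: 0, x3: 17/2, x4: -23/2, x5: -1/2, s1: 0, s2: 5/2.
The most negative is -23/2 in column x4, so x4 would enter next.

x4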